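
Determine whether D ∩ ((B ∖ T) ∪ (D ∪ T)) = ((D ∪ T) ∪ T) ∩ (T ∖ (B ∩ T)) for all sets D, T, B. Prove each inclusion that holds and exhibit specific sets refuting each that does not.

Both inclusions fail.

(⟹) This inclusion fails. Take D = {1}, T = ∅, B = ∅; then 1 ∈ D ∩ ((B ∖ T) ∪ (D ∪ T)) but 1 ∉ ((D ∪ T) ∪ T) ∩ (T ∖ (B ∩ T)).

(⟸) This inclusion fails. Take D = ∅, T = {1}, B = ∅; then 1 ∈ ((D ∪ T) ∪ T) ∩ (T ∖ (B ∩ T)) but 1 ∉ D ∩ ((B ∖ T) ∪ (D ∪ T)).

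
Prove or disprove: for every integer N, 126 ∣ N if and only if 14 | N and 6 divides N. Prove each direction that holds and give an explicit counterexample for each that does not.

(←) This fails: take N = 42. Both 14 ∣ 42 and 6 ∣ 42, yet 42 is not a multiple of 126 (since 42 = 0·126 + 42), so 126 ∤ 42.

(→) If 126 ∣ N, write N = 126q. Since 126 = 9·14, N = 14·(9q), so 14 ∣ N; and since 126 = 21·6, N = 6·(21q), so 6 ∣ N.

Not equivalent: only (⇒) holds.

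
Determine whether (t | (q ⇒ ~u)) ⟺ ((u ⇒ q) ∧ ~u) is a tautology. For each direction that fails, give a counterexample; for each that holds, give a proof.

Forward direction. This fails. Under u = T, t = F, q = F, the left side is true but the right side is false.

Converse. Assume the antecedent. If u is true, the antecedent cannot hold. If u is false, t | (q ⇒ ~u) reduces to true regardless of the other variables. Either way t | (q ⇒ ~u) holds.

Not equivalent: only (⇐) holds.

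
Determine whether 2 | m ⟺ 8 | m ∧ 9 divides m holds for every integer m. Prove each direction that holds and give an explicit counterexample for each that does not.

(⇐) Suppose 8 ∣ m and 9 ∣ m. Any common multiple of 8 and 9 is a multiple of their lcm; here gcd(8, 9) = 1, so lcm(8, 9) = 8·9 = 72, so 72 ∣ m. Since 2 ∣ 72, it follows that 2 ∣ m.

(⇒) This fails: take m = 2. Certainly 2 ∣ 2, but 8 ∤ 2.

Not equivalent: only (⇐) holds.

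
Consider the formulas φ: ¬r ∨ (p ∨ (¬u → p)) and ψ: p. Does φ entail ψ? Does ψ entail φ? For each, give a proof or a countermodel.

Only the converse holds.

(⇒) This fails. Under p = F, u = F, r = F, the left side is true but the right side is false.

(⇐) Assume the antecedent. If p is true, ¬r ∨ (p ∨ (¬u → p)) reduces to true regardless of the other variables. If p is false, the antecedent cannot hold. Either way ¬r ∨ (p ∨ (¬u → p)) holds.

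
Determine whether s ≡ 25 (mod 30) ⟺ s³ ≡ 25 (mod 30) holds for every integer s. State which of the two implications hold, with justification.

(⇒) Suppose s ≡ 25 (mod 30). Write s = 30j + 25. Then (30j + 25)³ = 27000j³ + 67500j² + 56250j + 15625 = 30(900j³ + 2250j² + 1875j + 520) + 25, so s³ ≡ 25 (mod 30).

(⇐) Conversely, suppose s³ ≡ 25 (mod 30). The only residue r in {0, …, 29} with r³ ≡ 25 (mod 30) is r = 25, so s ≡ 25 (mod 30).

Equivalent; both directions hold.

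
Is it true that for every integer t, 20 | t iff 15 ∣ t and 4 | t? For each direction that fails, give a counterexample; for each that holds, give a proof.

(⟹) This fails: take t = 20. Certainly 20 ∣ 20, but 15 ∤ 20.

(⟸) Suppose 15 ∣ t and 4 ∣ t. Any common multiple of 15 and 4 is a multiple of their lcm; here gcd(15, 4) = 1, so lcm(15, 4) = 15·4 = 60, so 60 ∣ t. Since 20 ∣ 60, it follows that 20 ∣ t.

Only the reverse direction holds.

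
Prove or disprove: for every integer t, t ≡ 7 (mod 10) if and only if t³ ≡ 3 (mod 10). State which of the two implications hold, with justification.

The biconditional holds.

(⟸) Suppose t³ ≡ 3 (mod 10). The only residue r in {0, …, 9} with r³ ≡ 3 (mod 10) is r = 7, so t ≡ 7 (mod 10).

(⟹) Suppose t ≡ 7 (mod 10). Write t = 10j + 7. Then (10j + 7)³ = 1000j³ + 2100j² + 1470j + 343 = 10(100j³ + 210j² + 147j + 34) + 3, so t³ ≡ 3 (mod 10).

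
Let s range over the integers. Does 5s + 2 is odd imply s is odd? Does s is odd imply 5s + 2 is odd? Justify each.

(⇒) Suppose 5s + 2 is odd. Since 5 is odd, 5s and s have the same parity, so 5s + 2 ≡ s + 2 (mod 2). As 2 is even, 5s + 2 is odd exactly when s is odd. Thus s is odd.

(⇐) Conversely, suppose s is odd; write s = 2j + 1. Then 5s + 2 = 5·(2j + 1) + 2 = 2·5j + 7, which is odd.

Both directions hold.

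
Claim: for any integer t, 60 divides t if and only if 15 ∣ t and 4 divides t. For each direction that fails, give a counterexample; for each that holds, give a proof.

The biconditional holds.

[⇒] If 60 ∣ t, write t = 60q. Since 60 = 4·15, t = 15·(4q), so 15 ∣ t; and since 60 = 15·4, t = 4·(15q), so 4 ∣ t.

[⇐] Suppose 15 ∣ t and 4 ∣ t. Any common multiple of 15 and 4 is a multiple of their lcm; here gcd(15, 4) = 1, so lcm(15, 4) = 15·4 = 60, so 60 ∣ t.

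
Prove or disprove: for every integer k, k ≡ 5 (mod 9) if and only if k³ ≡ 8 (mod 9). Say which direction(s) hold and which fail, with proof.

Not equivalent: only (⇒) holds.

[⇒] Suppose k ≡ 5 (mod 9). Write k = 9j + 5. Then (9j + 5)³ = 729j³ + 1215j² + 675j + 125 = 9(81j³ + 135j² + 75j + 13) + 8, so k³ ≡ 8 (mod 9).

[⇐] This fails: take k = 2. Then 2³ = 8 ≡ 8 (mod 9), yet 2 ≡ 2 (mod 9), not 5.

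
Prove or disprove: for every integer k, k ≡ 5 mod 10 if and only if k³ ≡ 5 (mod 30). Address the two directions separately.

Converse. The residues r modulo 30 with r³ ≡ 5 (mod 30) are exactly {5}, and each is ≡ 5 (mod 10).

Forward direction. This fails: take k = 15. Then 15 ≡ 5 (mod 10), but 15³ = 3375 ≡ 15 (mod 30), not 5.

Only the reverse direction holds.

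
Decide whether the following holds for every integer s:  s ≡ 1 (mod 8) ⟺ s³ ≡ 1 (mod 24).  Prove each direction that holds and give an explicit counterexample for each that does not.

(⟹) This fails: take s = 9. Then 9 ≡ 1 (mod 8), but 9³ = 729 ≡ 9 (mod 24), not 1.

(⟸) Conversely, the residues r modulo 24 with r³ ≡ 1 (mod 24) are exactly {1}, and each is ≡ 1 (mod 8).

Not equivalent: only (⇐) holds.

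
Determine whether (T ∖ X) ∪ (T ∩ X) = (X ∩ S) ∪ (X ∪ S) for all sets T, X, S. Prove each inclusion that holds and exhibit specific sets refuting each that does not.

Forward inclusion. This inclusion fails. Take T = {1}, X = ∅, S = ∅; then 1 ∈ (T ∖ X) ∪ (T ∩ X) but 1 ∉ (X ∩ S) ∪ (X ∪ S).

Reverse inclusion. This inclusion fails. Take T = ∅, X = {1}, S = ∅; then 1 ∈ (X ∩ S) ∪ (X ∪ S) but 1 ∉ (T ∖ X) ∪ (T ∩ X).

Both inclusions fail.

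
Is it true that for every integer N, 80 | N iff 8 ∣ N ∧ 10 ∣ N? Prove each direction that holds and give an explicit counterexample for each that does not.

Not equivalent: only (⇒) holds.

Forward direction. If 80 ∣ N, write N = 80q. Since 80 = 10·8, N = 8·(10q), so 8 ∣ N; and since 80 = 8·10, N = 10·(8q), so 10 ∣ N.

Converse. This fails: take N = 40. Both 8 ∣ 40 and 10 ∣ 40, yet 40 is not a multiple of 80 (since 40 = 0·80 + 40), so 80 ∤ 40.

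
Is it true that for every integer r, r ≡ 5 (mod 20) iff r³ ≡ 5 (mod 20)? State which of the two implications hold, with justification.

Both implications hold.

Forward direction. Suppose r ≡ 5 (mod 20). Write r = 20j + 5. Then (20j + 5)³ = 8000j³ + 6000j² + 1500j + 125 = 20(400j³ + 300j² + 75j + 6) + 5, so r³ ≡ 5 (mod 20).

Converse. Suppose r³ ≡ 5 (mod 20). The only residue r in {0, …, 19} with r³ ≡ 5 (mod 20) is r = 5, so r ≡ 5 (mod 20).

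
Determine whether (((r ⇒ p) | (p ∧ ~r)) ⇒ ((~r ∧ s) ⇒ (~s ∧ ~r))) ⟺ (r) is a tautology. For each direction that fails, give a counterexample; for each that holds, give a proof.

(⇒) fails; (⇐) holds.

(⟹) This fails. Under r = F, s = F, p = F, the left side is true but the right side is false.

(⟸) Assume the antecedent. If r is true, the consequent reduces to true regardless of the other variables. If r is false, the antecedent cannot hold. Either way the consequent holds.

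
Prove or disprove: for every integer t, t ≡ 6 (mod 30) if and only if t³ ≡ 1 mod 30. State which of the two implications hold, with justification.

Neither direction holds.

(⇒) This fails: take t = 6. Then 6 ≡ 6 (mod 30), but 6³ = 216 ≡ 6 (mod 30), not 1.

(⇐) This fails: take t = 1. Then 1³ = 1 ≡ 1 (mod 30), yet 1 ≡ 1 (mod 30), not 6.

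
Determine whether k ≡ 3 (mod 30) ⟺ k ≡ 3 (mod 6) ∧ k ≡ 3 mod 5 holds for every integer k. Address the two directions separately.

Equivalent; both directions hold.

[⇒] Suppose k ≡ 3 (mod 30); write k = 30j + 3. Since 6 ∣ 30, reducing mod 6 gives k ≡ 3 (mod 6); since 5 ∣ 30, reducing mod 5 gives k ≡ 3 (mod 5).

[⇐] Conversely, if k ≡ 3 (mod 6) and k ≡ 3 (mod 5), then by the Chinese remainder theorem k ≡ 3 (mod 30). This is exactly k ≡ 3 (mod 30).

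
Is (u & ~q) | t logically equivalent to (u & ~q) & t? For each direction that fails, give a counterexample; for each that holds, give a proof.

Only the reverse direction holds.

(⇒) This fails. Under t = T, q = F, u = F, the left side is true but the right side is false.

(⇐) Assume the antecedent. If t is true, (u & ~q) | t reduces to true regardless of the other variables. If t is false, the antecedent cannot hold. Either way (u & ~q) | t holds.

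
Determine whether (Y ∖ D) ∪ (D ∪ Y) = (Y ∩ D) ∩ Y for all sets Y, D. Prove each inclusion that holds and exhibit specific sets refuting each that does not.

Forward inclusion. This inclusion fails. Take Y = {1}, D = ∅; then 1 ∈ (Y ∖ D) ∪ (D ∪ Y) but 1 ∉ (Y ∩ D) ∩ Y.

Reverse inclusion. Let x ∈ (Y ∩ D) ∩ Y. Then x ∈ Y ∩ D, from which x ∈ (Y ∖ D) ∪ (D ∪ Y).

(⊆) fails; (⊇) holds.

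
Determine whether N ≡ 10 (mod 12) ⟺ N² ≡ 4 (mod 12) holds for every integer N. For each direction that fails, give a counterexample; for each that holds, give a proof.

Only the forward implication holds.

(⇒) Suppose N ≡ 10 (mod 12). Write N = 12j + 10. Then (12j + 10)² = 144j² + 240j + 100 = 12(12j² + 20j + 8) + 4, so N² ≡ 4 (mod 12).

(⇐) This fails: take N = 2. Then 2² = 4 ≡ 4 (mod 12), yet 2 ≡ 2 (mod 12), not 10.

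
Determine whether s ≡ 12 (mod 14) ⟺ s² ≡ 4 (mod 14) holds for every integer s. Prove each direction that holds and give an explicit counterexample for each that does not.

Only the forward direction holds.

[⇒] Suppose s ≡ 12 (mod 14). Write s = 14j + 12. Then (14j + 12)² = 196j² + 336j + 144 = 14(14j² + 24j + 10) + 4, so s² ≡ 4 (mod 14).

[⇐] This fails: take s = 2. Then 2² = 4 ≡ 4 (mod 14), yet 2 ≡ 2 (mod 14), not 12.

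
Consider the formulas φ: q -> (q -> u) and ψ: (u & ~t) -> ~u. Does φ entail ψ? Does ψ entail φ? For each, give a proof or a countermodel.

Forward direction. This fails. Under q = F, t = F, u = T, the left side is true but the right side is false.

Converse. This fails. Under q = T, t = F, u = F, the left side is false but the right side is true.

Neither direction holds.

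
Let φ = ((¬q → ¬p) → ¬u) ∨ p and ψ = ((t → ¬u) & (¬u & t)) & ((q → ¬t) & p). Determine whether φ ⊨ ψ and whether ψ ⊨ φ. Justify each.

Only the converse holds.

(⟹) This fails. Under t = F, q = F, u = F, p = F, the left side is true but the right side is false.

(⟸) Assume the antecedent. If t is true, the antecedent forces (t = T, q = F, u = F, p = T), and ((¬q → ¬p) → ¬u) ∨ p holds there. If t is false, the antecedent cannot hold. Either way ((¬q → ¬p) → ¬u) ∨ p holds.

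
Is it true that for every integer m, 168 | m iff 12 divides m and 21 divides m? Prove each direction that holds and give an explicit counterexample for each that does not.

Only the forward direction holds.

(⟹) If 168 ∣ m, write m = 168q. Since 168 = 14·12, m = 12·(14q), so 12 ∣ m; and since 168 = 8·21, m = 21·(8q), so 21 ∣ m.

(⟸) This fails: take m = 84. Both 12 ∣ 84 and 21 ∣ 84, yet 84 is not a multiple of 168 (since 84 = 0·168 + 84), so 168 ∤ 84.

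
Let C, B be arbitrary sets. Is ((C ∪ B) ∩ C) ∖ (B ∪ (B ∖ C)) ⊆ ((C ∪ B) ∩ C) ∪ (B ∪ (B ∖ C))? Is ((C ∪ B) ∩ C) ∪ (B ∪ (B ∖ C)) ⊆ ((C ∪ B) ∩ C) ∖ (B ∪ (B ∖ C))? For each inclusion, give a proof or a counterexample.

(⟹) Let x ∈ ((C ∪ B) ∩ C) ∖ (B ∪ (B ∖ C)). Then x ∈ C and x ∉ B, from which x ∈ ((C ∪ B) ∩ C) ∪ (B ∪ (B ∖ C)).

(⟸) This inclusion fails. Take C = ∅, B = {1}; then 1 ∈ ((C ∪ B) ∩ C) ∪ (B ∪ (B ∖ C)) but 1 ∉ ((C ∪ B) ∩ C) ∖ (B ∪ (B ∖ C)).

(⊆) holds; (⊇) fails.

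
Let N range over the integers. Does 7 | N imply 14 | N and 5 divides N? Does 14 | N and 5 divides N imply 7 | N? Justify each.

(⇒) fails; (⇐) holds.

[⇒] This fails: take N = 7. Certainly 7 ∣ 7, but 14 ∤ 7.

[⇐] Suppose 14 ∣ N and 5 ∣ N. Any common multiple of 14 and 5 is a multiple of their lcm; here gcd(14, 5) = 1, so lcm(14, 5) = 14·5 = 70, so 70 ∣ N. Since 7 ∣ 70, it follows that 7 ∣ N.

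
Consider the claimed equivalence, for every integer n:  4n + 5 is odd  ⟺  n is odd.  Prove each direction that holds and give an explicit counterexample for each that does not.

Not equivalent: only (⇐) holds.

(⇒) This fails: take n = 4. Then 4n + 5 = 21, which is odd, yet n = 4 is even, not odd.

(⇐) Suppose n is odd. Since 4 is even, 4n is even for every n, so 4n + 5 has the same parity as 5, which is odd. Hence 4n + 5 is odd.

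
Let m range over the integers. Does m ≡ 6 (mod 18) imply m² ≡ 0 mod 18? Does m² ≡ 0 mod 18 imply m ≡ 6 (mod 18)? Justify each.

(⇒) Suppose m ≡ 6 (mod 18). Write m = 18j + 6. Then (18j + 6)² = 324j² + 216j + 36 = 18(18j² + 12j + 2) + 0, so m² ≡ 0 (mod 18).

(⇐) This fails: take m = 0. Then 0² = 0 ≡ 0 (mod 18), yet 0 ≡ 0 (mod 18), not 6.

Not equivalent: only (⇒) holds.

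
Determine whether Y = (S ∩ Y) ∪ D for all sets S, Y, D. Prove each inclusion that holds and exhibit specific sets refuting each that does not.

Forward inclusion. This inclusion fails. Take S = ∅, Y = {1}, D = ∅; then 1 ∈ Y but 1 ∉ (S ∩ Y) ∪ D.

Reverse inclusion. This inclusion fails. Take S = ∅, Y = ∅, D = {1}; then 1 ∈ (S ∩ Y) ∪ D but 1 ∉ Y.

Neither inclusion holds.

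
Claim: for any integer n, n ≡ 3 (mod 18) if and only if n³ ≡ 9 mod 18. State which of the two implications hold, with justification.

Only the forward implication holds.

[⇒] Suppose n ≡ 3 (mod 18). Write n = 18j + 3. Then (18j + 3)³ = 5832j³ + 2916j² + 486j + 27 = 18(324j³ + 162j² + 27j + 1) + 9, so n³ ≡ 9 (mod 18).

[⇐] This fails: take n = 9. Then 9³ = 729 ≡ 9 (mod 18), yet 9 ≡ 9 (mod 18), not 3.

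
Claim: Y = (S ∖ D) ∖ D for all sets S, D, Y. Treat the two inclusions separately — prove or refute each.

(⊆) This inclusion fails. Take S = ∅, D = ∅, Y = {1}; then 1 ∈ Y but 1 ∉ (S ∖ D) ∖ D.

(⊇) This inclusion fails. Take S = {1}, D = ∅, Y = ∅; then 1 ∈ (S ∖ D) ∖ D but 1 ∉ Y.

(⊆) fails and (⊇) fails.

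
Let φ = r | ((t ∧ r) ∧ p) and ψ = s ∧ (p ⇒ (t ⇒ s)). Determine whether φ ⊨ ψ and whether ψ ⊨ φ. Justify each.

Neither direction holds.

(⇒) This fails. Under t = F, s = F, p = F, r = T, the left side is true but the right side is false.

(⇐) This fails. Under t = F, s = T, p = F, r = F, the left side is false but the right side is true.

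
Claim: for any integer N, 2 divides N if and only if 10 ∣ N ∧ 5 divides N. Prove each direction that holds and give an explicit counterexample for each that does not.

Not equivalent: only (⇐) holds.

Forward direction. This fails: take N = 2. Certainly 2 ∣ 2, but 10 ∤ 2.

Converse. Suppose 10 ∣ N and 5 ∣ N. Any common multiple of 10 and 5 is a multiple of their lcm; here lcm(10, 5) = 10·5/gcd(10, 5) = 50/5 = 10, so 10 ∣ N. Since 2 ∣ 10, it follows that 2 ∣ N.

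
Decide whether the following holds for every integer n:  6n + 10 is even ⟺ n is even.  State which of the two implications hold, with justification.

(→) This fails: take n = 7. Then 6n + 10 = 52, which is even, yet n = 7 is odd, not even.

(←) Suppose n is even. Since 6 is even, 6n is even for every n, so 6n + 10 has the same parity as 10, which is even. Hence 6n + 10 is even.

Only the converse holds.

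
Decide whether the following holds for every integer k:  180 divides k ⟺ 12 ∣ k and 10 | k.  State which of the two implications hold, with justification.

Forward direction. If 180 ∣ k, write k = 180q. Since 180 = 15·12, k = 12·(15q), so 12 ∣ k; and since 180 = 18·10, k = 10·(18q), so 10 ∣ k.

Converse. This fails: take k = 60. Both 12 ∣ 60 and 10 ∣ 60, yet 60 is not a multiple of 180 (since 60 = 0·180 + 60), so 180 ∤ 60.

The forward direction holds; the converse fails.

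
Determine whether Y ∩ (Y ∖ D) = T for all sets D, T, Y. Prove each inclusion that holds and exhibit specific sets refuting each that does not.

(⟹) This inclusion fails. Take D = ∅, T = ∅, Y = {1}; then 1 ∈ Y ∩ (Y ∖ D) but 1 ∉ T.

(⟸) This inclusion fails. Take D = ∅, T = {1}, Y = ∅; then 1 ∈ T but 1 ∉ Y ∩ (Y ∖ D).

(⊆) fails and (⊇) fails.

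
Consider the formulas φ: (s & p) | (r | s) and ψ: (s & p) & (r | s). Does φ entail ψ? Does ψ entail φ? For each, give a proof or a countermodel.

Only the converse holds.

(⟸) Assume the antecedent. If s is true, (s & p) | (r | s) reduces to true regardless of the other variables. If s is false, the antecedent cannot hold. Either way (s & p) | (r | s) holds.

(⟹) This fails. Under s = T, r = F, p = F, the left side is true but the right side is false.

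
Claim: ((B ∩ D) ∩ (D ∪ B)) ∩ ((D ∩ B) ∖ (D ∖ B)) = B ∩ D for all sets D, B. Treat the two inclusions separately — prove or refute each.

The two sets are equal.

Forward inclusion. Let x ∈ ((B ∩ D) ∩ (D ∪ B)) ∩ ((D ∩ B) ∖ (D ∖ B)). Then x ∈ D ∩ B, from which x ∈ B ∩ D.

Reverse inclusion. Let x ∈ B ∩ D. Then x ∈ D ∩ B, from which x ∈ ((B ∩ D) ∩ (D ∪ B)) ∩ ((D ∩ B) ∖ (D ∖ B)).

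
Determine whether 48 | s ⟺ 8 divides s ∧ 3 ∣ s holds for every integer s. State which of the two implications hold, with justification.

(⟹) If 48 ∣ s, write s = 48q. Since 48 = 6·8, s = 8·(6q), so 8 ∣ s; and since 48 = 16·3, s = 3·(16q), so 3 ∣ s.

(⟸) This fails: take s = 24. Both 8 ∣ 24 and 3 ∣ 24, yet 24 is not a multiple of 48 (since 24 = 0·48 + 24), so 48 ∤ 24.

Not equivalent: only (⇒) holds.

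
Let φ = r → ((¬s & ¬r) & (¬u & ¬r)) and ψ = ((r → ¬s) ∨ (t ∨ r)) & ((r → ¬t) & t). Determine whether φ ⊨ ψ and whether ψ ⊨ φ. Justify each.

[⇒] This fails. Under t = F, r = F, u = F, s = F, the left side is true but the right side is false.

[⇐] Assume the antecedent. If r is true, the antecedent cannot hold. If r is false, r → ((¬s & ¬r) & (¬u & ¬r)) reduces to true regardless of the other variables. Either way r → ((¬s & ¬r) & (¬u & ¬r)) holds.

Not equivalent: only (⇐) holds.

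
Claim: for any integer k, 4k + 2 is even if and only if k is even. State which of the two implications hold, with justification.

(⇒) This fails: take k = 3. Then 4k + 2 = 14, which is even, yet k = 3 is odd, not even.

(⇐) Suppose k is even. Since 4 is even, 4k is even for every k, so 4k + 2 has the same parity as 2, which is even. Hence 4k + 2 is even.

Only the reverse direction holds.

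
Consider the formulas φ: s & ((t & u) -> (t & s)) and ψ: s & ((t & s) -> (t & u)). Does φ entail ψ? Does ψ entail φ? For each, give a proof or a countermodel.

The forward direction fails; the converse holds.

(⇒) This fails. Under t = T, u = F, s = T, the left side is true but the right side is false.

(⇐) Assume the antecedent. If t is true, the antecedent forces (t = T, u = T, s = T), and s & ((t & u) -> (t & s)) holds there. If t is false, the antecedent forces (t = F, u = F, s = T) or (t = F, u = T, s = T), and s & ((t & u) -> (t & s)) holds there. Either way s & ((t & u) -> (t & s)) holds.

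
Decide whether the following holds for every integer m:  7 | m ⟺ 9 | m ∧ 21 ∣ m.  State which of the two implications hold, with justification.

Only the reverse direction holds.

(⟹) This fails: take m = 7. Certainly 7 ∣ 7, but 9 ∤ 7.

(⟸) Suppose 9 ∣ m and 21 ∣ m. Any common multiple of 9 and 21 is a multiple of their lcm; here lcm(9, 21) = 9·21/gcd(9, 21) = 189/3 = 63, so 63 ∣ m. Since 7 ∣ 63, it follows that 7 ∣ m.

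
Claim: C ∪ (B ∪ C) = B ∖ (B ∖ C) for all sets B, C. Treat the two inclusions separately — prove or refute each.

(⟹) This inclusion fails. Take B = {1}, C = ∅; then 1 ∈ C ∪ (B ∪ C) but 1 ∉ B ∖ (B ∖ C).

(⟸) Let x ∈ B ∖ (B ∖ C). Then x ∈ B ∩ C, from which x ∈ C ∪ (B ∪ C).

Only the reverse inclusion holds.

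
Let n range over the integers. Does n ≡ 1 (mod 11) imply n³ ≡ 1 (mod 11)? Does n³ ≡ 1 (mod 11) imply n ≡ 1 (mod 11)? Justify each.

Both directions hold; the statement is true.

(→) Suppose n ≡ 1 (mod 11). Write n = 11j + 1. Then (11j + 1)³ = 1331j³ + 363j² + 33j + 1 = 11(121j³ + 33j² + 3j) + 1, so n³ ≡ 1 (mod 11).

(←) For the converse, argue contrapositively. If n ≢ 1 (mod 11), then n is congruent to one of 0, 2, 3, 4, 5, 6, 7, 8, 9, 10 modulo 11, and these give n³ ≡ 0, 8, 5, 9, 4, 7, 2, 6, 3, 10 respectively — never 1.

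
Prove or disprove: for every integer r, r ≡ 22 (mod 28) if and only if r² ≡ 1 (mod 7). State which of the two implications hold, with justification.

The forward direction holds; the converse fails.

(⟹) Suppose r ≡ 22 (mod 28). Then r² ≡ 22² = 484 (mod 28), and since 7 ∣ 28, also r² ≡ 1 (mod 7).

(⟸) This fails: take r = 1. Then 1² = 1 ≡ 1 (mod 7), yet 1 ≡ 1 (mod 28), not 22.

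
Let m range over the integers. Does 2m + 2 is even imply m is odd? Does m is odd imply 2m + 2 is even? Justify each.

Only the reverse direction holds.

(→) This fails: take m = 6. Then 2m + 2 = 14, which is even, yet m = 6 is even, not odd.

(←) Suppose m is odd. Since 2 is even, 2m is even for every m, so 2m + 2 has the same parity as 2, which is even. Hence 2m + 2 is even.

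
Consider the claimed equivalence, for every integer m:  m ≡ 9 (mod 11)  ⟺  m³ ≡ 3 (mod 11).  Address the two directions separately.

Converse. Suppose m³ ≡ 3 (mod 11). The only residue r in {0, …, 10} with r³ ≡ 3 (mod 11) is r = 9, so m ≡ 9 (mod 11).

Forward direction. Suppose m ≡ 9 (mod 11). Write m = 11j + 9. Then (11j + 9)³ = 1331j³ + 3267j² + 2673j + 729 = 11(121j³ + 297j² + 243j + 66) + 3, so m³ ≡ 3 (mod 11).

Both implications hold.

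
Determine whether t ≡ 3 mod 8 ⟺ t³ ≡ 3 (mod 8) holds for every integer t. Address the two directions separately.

Both directions hold.

(←) For the converse, argue contrapositively. If t ≢ 3 (mod 8), then t is congruent to one of 0, 1, 2, 4, 5, 6, 7 modulo 8, and these give t³ ≡ 0, 1, 0, 0, 5, 0, 7 respectively — never 3.

(→) Suppose t ≡ 3 mod 8. Write t = 8j + 3. Then (8j + 3)³ = 512j³ + 576j² + 216j + 27 = 8(64j³ + 72j² + 27j + 3) + 3, so t³ ≡ 3 (mod 8).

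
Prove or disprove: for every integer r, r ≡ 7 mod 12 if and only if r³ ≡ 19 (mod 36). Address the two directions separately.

Both implications hold.

[⇒] Suppose r ≡ 7 (mod 12). Working modulo 36, r ∈ {7, 19, 31}; for each such r, r³ ≡ 19 (mod 36).

[⇐] Conversely, the residues r modulo 36 with r³ ≡ 19 (mod 36) are exactly {7, 19, 31}, and each is ≡ 7 (mod 12).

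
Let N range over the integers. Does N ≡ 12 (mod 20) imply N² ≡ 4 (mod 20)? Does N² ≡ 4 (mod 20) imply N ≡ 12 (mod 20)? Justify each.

(⟹) Suppose N ≡ 12 (mod 20). Write N = 20j + 12. Then (20j + 12)² = 400j² + 480j + 144 = 20(20j² + 24j + 7) + 4, so N² ≡ 4 (mod 20).

(⟸) This fails: take N = 2. Then 2² = 4 ≡ 4 (mod 20), yet 2 ≡ 2 (mod 20), not 12.

Only the forward implication holds.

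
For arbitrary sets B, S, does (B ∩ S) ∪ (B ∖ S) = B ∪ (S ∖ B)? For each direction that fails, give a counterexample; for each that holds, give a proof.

Only the forward inclusion holds.

(⊆) Let x ∈ (B ∩ S) ∪ (B ∖ S). Then either x ∈ B and x ∉ S; or x ∈ B ∩ S. In each case x ∈ B ∪ (S ∖ B), so (B ∩ S) ∪ (B ∖ S) ⊆ B ∪ (S ∖ B).

(⊇) This inclusion fails. Take B = ∅, S = {1}; then 1 ∈ B ∪ (S ∖ B) but 1 ∉ (B ∩ S) ∪ (B ∖ S).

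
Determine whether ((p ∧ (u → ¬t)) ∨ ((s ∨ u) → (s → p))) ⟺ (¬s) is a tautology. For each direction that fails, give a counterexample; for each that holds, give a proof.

(→) This fails. Under u = F, p = T, t = F, s = T, the left side is true but the right side is false.

(←) Assume the antecedent. If s is true, the antecedent cannot hold. If s is false, the consequent reduces to true regardless of the other variables. Either way the consequent holds.

(⇒) fails; (⇐) holds.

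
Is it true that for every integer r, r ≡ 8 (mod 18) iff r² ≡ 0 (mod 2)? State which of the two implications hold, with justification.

Forward direction. Suppose r ≡ 8 (mod 18). Then r² ≡ 8² = 64 (mod 18), and since 2 ∣ 18, also r² ≡ 0 (mod 2).

Converse. This fails: take r = 0. Then 0² = 0 ≡ 0 (mod 2), yet 0 ≡ 0 (mod 18), not 8.

(⇒) holds; (⇐) fails.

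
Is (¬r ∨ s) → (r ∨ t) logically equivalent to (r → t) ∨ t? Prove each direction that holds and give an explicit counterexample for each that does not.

Forward direction. This fails. Under t = F, r = T, s = F, the left side is true but the right side is false.

Converse. This fails. Under t = F, r = F, s = F, the left side is false but the right side is true.

Both directions fail.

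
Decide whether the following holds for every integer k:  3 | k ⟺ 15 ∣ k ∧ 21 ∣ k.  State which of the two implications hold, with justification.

(⇒) This fails: take k = 3. Certainly 3 ∣ 3, but 15 ∤ 3.

(⇐) Suppose 15 ∣ k and 21 ∣ k. Any common multiple of 15 and 21 is a multiple of their lcm; here lcm(15, 21) = 15·21/gcd(15, 21) = 315/3 = 105, so 105 ∣ k. Since 3 ∣ 105, it follows that 3 ∣ k.

(⇒) fails; (⇐) holds.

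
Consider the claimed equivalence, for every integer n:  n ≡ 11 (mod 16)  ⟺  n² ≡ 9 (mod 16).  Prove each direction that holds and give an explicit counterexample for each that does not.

(⇒) Suppose n ≡ 11 (mod 16). Write n = 16j + 11. Then (16j + 11)² = 256j² + 352j + 121 = 16(16j² + 22j + 7) + 9, so n² ≡ 9 (mod 16).

(⇐) This fails: take n = 3. Then 3² = 9 ≡ 9 (mod 16), yet 3 ≡ 3 (mod 16), not 11.

The forward direction holds; the converse fails.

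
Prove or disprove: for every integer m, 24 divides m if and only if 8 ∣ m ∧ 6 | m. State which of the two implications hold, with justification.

(⇒) If 24 ∣ m, write m = 24q. Since 24 = 3·8, m = 8·(3q), so 8 ∣ m; and since 24 = 4·6, m = 6·(4q), so 6 ∣ m.

(⇐) Suppose 8 ∣ m and 6 ∣ m. Any common multiple of 8 and 6 is a multiple of their lcm; here lcm(8, 6) = 8·6/gcd(8, 6) = 48/2 = 24, so 24 ∣ m.

Both directions hold.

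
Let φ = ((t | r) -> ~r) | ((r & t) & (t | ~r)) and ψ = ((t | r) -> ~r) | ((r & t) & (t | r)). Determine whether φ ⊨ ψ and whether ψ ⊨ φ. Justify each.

(⟸) Assume the antecedent. If r is true, the antecedent forces (r = T, t = T), and the consequent holds there. If r is false, the consequent reduces to true regardless of the other variables. Either way the consequent holds.

(⟹) Assume the antecedent. If r is true, the antecedent forces (r = T, t = T), and the consequent holds there. If r is false, the consequent reduces to true regardless of the other variables. Either way the consequent holds.

The biconditional holds.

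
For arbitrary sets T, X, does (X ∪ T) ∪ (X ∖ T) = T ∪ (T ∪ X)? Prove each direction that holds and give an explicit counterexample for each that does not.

Both inclusions hold; the sets are equal.

(⟹) Let x ∈ (X ∪ T) ∪ (X ∖ T). Then either x ∈ T and x ∉ X; or x ∈ X and x ∉ T; or x ∈ T ∩ X. In each case x ∈ T ∪ (T ∪ X), so (X ∪ T) ∪ (X ∖ T) ⊆ T ∪ (T ∪ X).

(⟸) Let x ∈ T ∪ (T ∪ X). Then either x ∈ T and x ∉ X; or x ∈ X and x ∉ T; or x ∈ T ∩ X. In each case x ∈ (X ∪ T) ∪ (X ∖ T), so T ∪ (T ∪ X) ⊆ (X ∪ T) ∪ (X ∖ T).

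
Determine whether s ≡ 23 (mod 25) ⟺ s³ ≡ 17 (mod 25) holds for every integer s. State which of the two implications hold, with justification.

Equivalent; both directions hold.

[⇒] Suppose s ≡ 23 (mod 25). Write s = 25j + 23. Then (25j + 23)³ = 15625j³ + 43125j² + 39675j + 12167 = 25(625j³ + 1725j² + 1587j + 486) + 17, so s³ ≡ 17 (mod 25).

[⇐] Conversely, suppose s³ ≡ 17 (mod 25). The only residue r in {0, …, 24} with r³ ≡ 17 (mod 25) is r = 23, so s ≡ 23 (mod 25).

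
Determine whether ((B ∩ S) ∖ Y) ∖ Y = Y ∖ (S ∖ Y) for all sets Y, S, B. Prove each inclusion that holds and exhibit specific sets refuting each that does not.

Neither inclusion holds.

Forward inclusion. This inclusion fails. Take Y = ∅, S = {1}, B = {1}; then 1 ∈ ((B ∩ S) ∖ Y) ∖ Y but 1 ∉ Y ∖ (S ∖ Y).

Reverse inclusion. This inclusion fails. Take Y = {1}, S = ∅, B = ∅; then 1 ∈ Y ∖ (S ∖ Y) but 1 ∉ ((B ∩ S) ∖ Y) ∖ Y.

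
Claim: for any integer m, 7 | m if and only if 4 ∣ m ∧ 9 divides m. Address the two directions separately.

[⇒] This fails: take m = 7. Certainly 7 ∣ 7, but 4 ∤ 7.

[⇐] This fails: take m = 36. Both 4 ∣ 36 and 9 ∣ 36, yet 36 is not a multiple of 7 (since 36 = 5·7 + 1), so 7 ∤ 36.

Neither direction holds.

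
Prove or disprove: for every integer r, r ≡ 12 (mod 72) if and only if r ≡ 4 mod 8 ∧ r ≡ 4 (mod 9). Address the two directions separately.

Forward direction. This fails: r = 12 gives 12 ≡ 12 (mod 72) but 12 ≡ 3 (mod 9), so the conjunction on the right does not hold.

Converse. This fails: r = 4 satisfies both congruences on the right (4 ≡ 4 mod 8 and 4 ≡ 4 mod 9) yet 4 ≡ 4 (mod 72), not 12.

(⇒) fails and (⇐) fails.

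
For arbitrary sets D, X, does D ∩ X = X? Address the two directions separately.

(⊆) holds; (⊇) fails.

Forward inclusion. Let x ∈ D ∩ X. Then x ∈ D ∩ X, from which x ∈ X.

Reverse inclusion. This inclusion fails. Take D = ∅, X = {1}; then 1 ∈ X but 1 ∉ D ∩ X.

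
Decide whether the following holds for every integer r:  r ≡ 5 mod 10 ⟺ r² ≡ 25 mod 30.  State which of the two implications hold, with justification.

(⇒) This fails: take r = 15. Then 15 ≡ 5 (mod 10), but 15² = 225 ≡ 15 (mod 30), not 25.

(⇐) Conversely, the residues r modulo 30 with r² ≡ 25 (mod 30) are exactly {5, 25}, and each is ≡ 5 (mod 10).

Not equivalent: only (⇐) holds.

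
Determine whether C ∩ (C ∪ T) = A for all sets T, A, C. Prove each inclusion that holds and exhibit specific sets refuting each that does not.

(⊆) fails and (⊇) fails.

Forward inclusion. This inclusion fails. Take T = ∅, A = ∅, C = {1}; then 1 ∈ C ∩ (C ∪ T) but 1 ∉ A.

Reverse inclusion. This inclusion fails. Take T = ∅, A = {1}, C = ∅; then 1 ∈ A but 1 ∉ C ∩ (C ∪ T).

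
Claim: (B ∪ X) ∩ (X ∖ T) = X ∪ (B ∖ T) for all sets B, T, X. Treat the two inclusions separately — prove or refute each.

Forward inclusion. Let x ∈ (B ∪ X) ∩ (X ∖ T). Then either x ∈ X and x ∉ B, T; or x ∈ B ∩ X and x ∉ T. In each case x ∈ X ∪ (B ∖ T), so (B ∪ X) ∩ (X ∖ T) ⊆ X ∪ (B ∖ T).

Reverse inclusion. This inclusion fails. Take B = {1}, T = ∅, X = ∅; then 1 ∈ X ∪ (B ∖ T) but 1 ∉ (B ∪ X) ∩ (X ∖ T).

The sets are not equal: only the forward inclusion holds.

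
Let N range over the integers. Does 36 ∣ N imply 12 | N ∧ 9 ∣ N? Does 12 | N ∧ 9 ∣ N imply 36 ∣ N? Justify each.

[⇒] If 36 ∣ N, write N = 36q. Since 36 = 3·12, N = 12·(3q), so 12 ∣ N; and since 36 = 4·9, N = 9·(4q), so 9 ∣ N.

[⇐] Suppose 12 ∣ N and 9 ∣ N. Any common multiple of 12 and 9 is a multiple of their lcm; here lcm(12, 9) = 12·9/gcd(12, 9) = 108/3 = 36, so 36 ∣ N.

Both directions hold.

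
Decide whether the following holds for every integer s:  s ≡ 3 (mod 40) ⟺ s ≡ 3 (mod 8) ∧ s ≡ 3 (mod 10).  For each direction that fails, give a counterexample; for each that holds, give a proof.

(⟸) If s ≡ 3 (mod 8) and s ≡ 3 (mod 10), then by the Chinese remainder theorem s ≡ 3 (mod 40). This is exactly s ≡ 3 (mod 40).

(⟹) Suppose s ≡ 3 (mod 40); write s = 40j + 3. Since 8 ∣ 40, reducing mod 8 gives s ≡ 3 (mod 8); since 10 ∣ 40, reducing mod 10 gives s ≡ 3 (mod 10).

Both directions hold; the statement is true.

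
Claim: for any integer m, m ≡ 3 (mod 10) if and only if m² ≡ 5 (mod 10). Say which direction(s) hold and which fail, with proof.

Neither implication holds.

Forward direction. This fails: take m = 3. Then 3 ≡ 3 (mod 10), but 3² = 9 ≡ 9 (mod 10), not 5.

Converse. This fails: take m = 5. Then 5² = 25 ≡ 5 (mod 10), yet 5 ≡ 5 (mod 10), not 3.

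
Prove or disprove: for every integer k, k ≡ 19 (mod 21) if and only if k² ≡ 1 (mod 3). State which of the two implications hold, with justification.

(⟹) Suppose k ≡ 19 (mod 21). Then k² ≡ 19² = 361 (mod 21), and since 3 ∣ 21, also k² ≡ 1 (mod 3).

(⟸) This fails: take k = 1. Then 1² = 1 ≡ 1 (mod 3), yet 1 ≡ 1 (mod 21), not 19.

The forward direction holds; the converse fails.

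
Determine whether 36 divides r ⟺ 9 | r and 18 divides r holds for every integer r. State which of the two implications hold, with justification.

[⇒] If 36 ∣ r, write r = 36q. Since 36 = 4·9, r = 9·(4q), so 9 ∣ r; and since 36 = 2·18, r = 18·(2q), so 18 ∣ r.

[⇐] This fails: take r = 18. Both 9 ∣ 18 and 18 ∣ 18, yet 18 is not a multiple of 36 (since 18 = 0·36 + 18), so 36 ∤ 18.

(⇒) holds; (⇐) fails.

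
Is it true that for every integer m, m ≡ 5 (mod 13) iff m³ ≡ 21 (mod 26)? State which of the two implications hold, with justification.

(⇒) fails and (⇐) fails.

(⟹) This fails: take m = 18. Then 18 ≡ 5 (mod 13), but 18³ = 5832 ≡ 8 (mod 26), not 21.

(⟸) This fails: take m = 15. Then 15³ = 3375 ≡ 21 (mod 26), yet 15 ≡ 2 (mod 13), not 5.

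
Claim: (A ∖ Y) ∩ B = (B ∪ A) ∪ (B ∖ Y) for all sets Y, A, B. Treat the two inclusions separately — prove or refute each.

(⊆) holds; (⊇) fails.

(⊆) Let x ∈ (A ∖ Y) ∩ B. Then x ∈ A ∩ B and x ∉ Y, from which x ∈ (B ∪ A) ∪ (B ∖ Y).

(⊇) This inclusion fails. Take Y = ∅, A = {1}, B = ∅; then 1 ∈ (B ∪ A) ∪ (B ∖ Y) but 1 ∉ (A ∖ Y) ∩ B.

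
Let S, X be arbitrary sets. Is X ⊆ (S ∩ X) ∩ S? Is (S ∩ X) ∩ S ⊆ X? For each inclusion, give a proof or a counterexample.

The sets are not equal: only the reverse inclusion holds.

Forward inclusion. This inclusion fails. Take S = ∅, X = {1}; then 1 ∈ X but 1 ∉ (S ∩ X) ∩ S.

Reverse inclusion. Let x ∈ (S ∩ X) ∩ S. Then x ∈ S ∩ X, from which x ∈ X.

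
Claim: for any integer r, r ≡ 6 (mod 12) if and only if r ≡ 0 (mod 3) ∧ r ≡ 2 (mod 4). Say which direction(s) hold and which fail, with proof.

Equivalent; both directions hold.

(→) Suppose r ≡ 6 (mod 12); write r = 12j + 6. Since 3 ∣ 12, reducing mod 3 gives r ≡ 6 ≡ 0 (mod 3); since 4 ∣ 12, reducing mod 4 gives r ≡ 6 ≡ 2 (mod 4).

(←) Conversely, if r ≡ 0 (mod 3) and r ≡ 2 (mod 4), then by the Chinese remainder theorem r ≡ 6 (mod 12). This is exactly r ≡ 6 (mod 12).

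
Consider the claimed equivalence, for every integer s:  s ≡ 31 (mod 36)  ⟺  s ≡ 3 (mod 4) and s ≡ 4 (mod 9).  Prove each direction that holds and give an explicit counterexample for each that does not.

(⟹) Suppose s ≡ 31 (mod 36); write s = 36j + 31. Since 4 ∣ 36, reducing mod 4 gives s ≡ 31 ≡ 3 (mod 4); since 9 ∣ 36, reducing mod 9 gives s ≡ 31 ≡ 4 (mod 9).

(⟸) Conversely, if s ≡ 3 (mod 4) and s ≡ 4 (mod 9), then by the Chinese remainder theorem s ≡ 31 (mod 36). This is exactly s ≡ 31 (mod 36).

Equivalent; both directions hold.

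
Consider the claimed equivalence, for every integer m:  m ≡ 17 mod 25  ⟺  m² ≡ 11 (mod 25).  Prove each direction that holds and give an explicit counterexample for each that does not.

[⇒] This fails: take m = 17. Then 17 ≡ 17 (mod 25), but 17² = 289 ≡ 14 (mod 25), not 11.

[⇐] This fails: take m = 6. Then 6² = 36 ≡ 11 (mod 25), yet 6 ≡ 6 (mod 25), not 17.

Neither implication holds.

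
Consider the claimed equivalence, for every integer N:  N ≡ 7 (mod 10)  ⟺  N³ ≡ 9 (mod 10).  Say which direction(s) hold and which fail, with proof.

[⇒] This fails: take N = 7. Then 7 ≡ 7 (mod 10), but 7³ = 343 ≡ 3 (mod 10), not 9.

[⇐] This fails: take N = 9. Then 9³ = 729 ≡ 9 (mod 10), yet 9 ≡ 9 (mod 10), not 7.

Both directions fail.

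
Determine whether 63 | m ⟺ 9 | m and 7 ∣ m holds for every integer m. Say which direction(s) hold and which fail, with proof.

Both implications hold.

(→) If 63 ∣ m, write m = 63q. Since 63 = 7·9, m = 9·(7q), so 9 ∣ m; and since 63 = 9·7, m = 7·(9q), so 7 ∣ m.

(←) Suppose 9 ∣ m and 7 ∣ m. Any common multiple of 9 and 7 is a multiple of their lcm; here gcd(9, 7) = 1, so lcm(9, 7) = 9·7 = 63, so 63 ∣ m.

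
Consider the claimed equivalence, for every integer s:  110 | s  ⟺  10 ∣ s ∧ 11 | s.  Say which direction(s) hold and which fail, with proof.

Both directions hold.

(⟹) If 110 ∣ s, write s = 110q. Since 110 = 11·10, s = 10·(11q), so 10 ∣ s; and since 110 = 10·11, s = 11·(10q), so 11 ∣ s.

(⟸) Suppose 10 ∣ s and 11 ∣ s. Any common multiple of 10 and 11 is a multiple of their lcm; here gcd(10, 11) = 1, so lcm(10, 11) = 10·11 = 110, so 110 ∣ s.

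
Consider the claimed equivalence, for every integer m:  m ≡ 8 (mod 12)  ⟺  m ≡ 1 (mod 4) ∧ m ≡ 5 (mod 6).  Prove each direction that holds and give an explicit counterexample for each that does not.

(→) This fails: m = 8 gives 8 ≡ 8 (mod 12) but 8 ≡ 0 (mod 4), so the conjunction on the right does not hold.

(←) This fails: m = 5 satisfies both congruences on the right (5 ≡ 1 mod 4 and 5 ≡ 5 mod 6) yet 5 ≡ 5 (mod 12), not 8.

Neither implication holds.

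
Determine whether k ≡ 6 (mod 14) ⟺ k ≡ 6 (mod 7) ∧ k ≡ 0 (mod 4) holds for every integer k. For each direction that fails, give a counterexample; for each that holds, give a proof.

Only the reverse direction holds.

(⟹) This fails: k = 6 gives 6 ≡ 6 (mod 14) but 6 ≡ 2 (mod 4), so the conjunction on the right does not hold.

(⟸) Conversely, if k ≡ 6 (mod 7) and k ≡ 0 (mod 4), then by the Chinese remainder theorem k ≡ 20 (mod 28). Since 20 ≡ 6 (mod 14) and 14 ∣ 28, we get k ≡ 6 (mod 14).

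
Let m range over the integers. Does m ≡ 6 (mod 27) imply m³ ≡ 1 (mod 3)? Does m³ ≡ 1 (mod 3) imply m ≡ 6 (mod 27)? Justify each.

(⇒) fails and (⇐) fails.

(⟹) This fails: take m = 6. Then 6 ≡ 6 (mod 27), but 6³ = 216 ≡ 0 (mod 3), not 1.

(⟸) This fails: take m = 1. Then 1³ = 1 ≡ 1 (mod 3), yet 1 ≡ 1 (mod 27), not 6.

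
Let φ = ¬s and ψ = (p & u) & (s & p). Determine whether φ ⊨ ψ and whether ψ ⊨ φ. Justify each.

Neither direction holds.

Forward direction. This fails. Under p = F, s = F, u = F, the left side is true but the right side is false.

Converse. This fails. Under p = T, s = T, u = T, the left side is false but the right side is true.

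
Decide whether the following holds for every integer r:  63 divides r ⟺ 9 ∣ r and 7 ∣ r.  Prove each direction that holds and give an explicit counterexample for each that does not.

The biconditional holds.

Converse. Suppose 9 ∣ r and 7 ∣ r. Any common multiple of 9 and 7 is a multiple of their lcm; here gcd(9, 7) = 1, so lcm(9, 7) = 9·7 = 63, so 63 ∣ r.

Forward direction. If 63 ∣ r, write r = 63q. Since 63 = 7·9, r = 9·(7q), so 9 ∣ r; and since 63 = 9·7, r = 7·(9q), so 7 ∣ r.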